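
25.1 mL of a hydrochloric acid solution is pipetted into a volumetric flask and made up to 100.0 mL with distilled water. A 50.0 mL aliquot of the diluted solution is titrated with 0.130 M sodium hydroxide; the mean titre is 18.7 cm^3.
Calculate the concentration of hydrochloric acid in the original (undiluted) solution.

0.194 M

HCl + NaOH → NaCl + H2O
n(NaOH) = 0.0187 × 0.130 = 2.43 × 10^-3 mol
n(HCl) in the aliquot = 2.43 × 10^-3 mol (1:1 ratio)
[HCl]_dilute = 2.43 × 10^-3 / 0.0500 = 0.0486 mol/L
Dilution factor = 100.0 / 25.1 = 3.984
[HCl]_stock = 0.0486 × 3.984 = 0.194 mol/L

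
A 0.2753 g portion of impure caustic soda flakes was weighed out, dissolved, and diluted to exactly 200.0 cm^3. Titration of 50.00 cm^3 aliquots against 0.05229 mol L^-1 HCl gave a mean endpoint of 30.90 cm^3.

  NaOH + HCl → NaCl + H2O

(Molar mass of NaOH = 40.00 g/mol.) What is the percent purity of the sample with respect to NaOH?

93.91 %

n(HCl) per titration = 0.03090 × 0.05229 = 1.616 × 10^-3 mol
n(NaOH) in each aliquot = 1.616 × 10^-3 mol (1:1 ratio)
n(NaOH) in the whole flask = 1.616 × 10^-3 × 200.0/50.00 = 6.463 × 10^-3 mol
mass of NaOH = 6.463 × 10^-3 × 40.00 = 0.2585 g
% NaOH = 0.2585 / 0.2753 × 100 = 93.91 %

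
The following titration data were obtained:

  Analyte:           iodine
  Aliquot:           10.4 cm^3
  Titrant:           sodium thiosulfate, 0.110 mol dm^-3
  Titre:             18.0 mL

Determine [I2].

I2 + 2 S2O3^2- → 2 I^- + S4O6^2-
n(Na2S2O3) = 0.0180 L × 0.110 mol/L = 1.98 × 10^-3 mol
From the 1:2 mole ratio, n(I2) = 1/2 × 1.98 × 10^-3 = 9.90 × 10^-4 mol
[I2] = 9.90 × 10^-4 mol / 0.0104 L = 0.0952 mol/L

0.0952 mol/L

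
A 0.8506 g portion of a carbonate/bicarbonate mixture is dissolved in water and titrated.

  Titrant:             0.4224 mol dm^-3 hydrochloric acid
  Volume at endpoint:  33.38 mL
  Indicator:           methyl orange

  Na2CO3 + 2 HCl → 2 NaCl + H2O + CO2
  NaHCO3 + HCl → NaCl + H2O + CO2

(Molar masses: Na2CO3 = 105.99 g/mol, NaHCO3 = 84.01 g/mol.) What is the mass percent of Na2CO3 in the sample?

n(HCl) = 0.03338 × 0.4224 = 0.01410 mol
Let x = n(Na2CO3), y = n(NaHCO3).
Titrant: 2x + 1y = 0.01410;  mass: 105.99x + 84.01y = 0.8506
Solving, x = 5.383 × 10^-3 mol, y = 3.333 × 10^-3 mol
mass of Na2CO3 = 5.383 × 10^-3 × 105.99 = 0.5706 g
% Na2CO3 = 0.5706 / 0.8506 × 100 = 67.08 %

67.08 %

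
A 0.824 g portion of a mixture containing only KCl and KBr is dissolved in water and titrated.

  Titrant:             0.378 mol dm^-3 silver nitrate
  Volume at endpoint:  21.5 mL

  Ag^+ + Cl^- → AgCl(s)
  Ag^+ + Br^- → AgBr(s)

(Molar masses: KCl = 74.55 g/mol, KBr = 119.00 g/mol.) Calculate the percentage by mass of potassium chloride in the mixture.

29.1 %

n(AgNO3) = 0.0215 × 0.378 = 8.13 × 10^-3 mol
Let x = n(KCl), y = n(KBr).
Titrant: 1x + 1y = 8.13 × 10^-3;  mass: 74.55x + 119.00y = 0.824
Solving, x = 3.22 × 10^-3 mol, y = 4.91 × 10^-3 mol
mass of KCl = 3.22 × 10^-3 × 74.55 = 0.240 g
% KCl = 0.240 / 0.824 × 100 = 29.1 %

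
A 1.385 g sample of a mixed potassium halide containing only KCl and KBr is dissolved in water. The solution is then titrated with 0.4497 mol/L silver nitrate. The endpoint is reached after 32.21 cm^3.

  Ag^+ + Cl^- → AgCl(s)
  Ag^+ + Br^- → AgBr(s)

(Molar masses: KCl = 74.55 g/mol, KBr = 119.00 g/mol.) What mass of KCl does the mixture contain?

n(AgNO3) = 0.03221 × 0.4497 = 0.01448 mol
Let x = n(KCl), y = n(KBr).
Titrant: 1x + 1y = 0.01448;  mass: 74.55x + 119.00y = 1.385
Solving, x = 7.620 × 10^-3 mol, y = 6.865 × 10^-3 mol
mass of KCl = 7.620 × 10^-3 × 74.55 = 0.5680 g

0.5680 g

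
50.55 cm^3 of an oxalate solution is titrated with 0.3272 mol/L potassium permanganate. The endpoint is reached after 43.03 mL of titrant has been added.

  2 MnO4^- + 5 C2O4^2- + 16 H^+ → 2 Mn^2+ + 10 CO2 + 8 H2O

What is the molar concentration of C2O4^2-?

n(KMnO4) = 0.04303 L × 0.3272 mol/L = 0.01408 mol
From the 5:2 mole ratio, n(C2O4^2-) = 5/2 × 0.01408 = 0.03520 mol
[C2O4^2-] = 0.03520 mol / 0.05055 L = 0.6963 mol/L

0.6963 mol/L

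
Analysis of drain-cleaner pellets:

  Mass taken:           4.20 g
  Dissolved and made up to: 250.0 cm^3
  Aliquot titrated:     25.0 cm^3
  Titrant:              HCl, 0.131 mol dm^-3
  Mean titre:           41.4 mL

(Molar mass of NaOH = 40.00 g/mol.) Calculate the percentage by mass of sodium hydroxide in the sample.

51.7 %

NaOH + HCl → NaCl + H2O
n(HCl) per titration = 0.0414 × 0.131 = 5.42 × 10^-3 mol
n(NaOH) in each aliquot = 5.42 × 10^-3 mol (1:1 ratio)
n(NaOH) in the whole flask = 5.42 × 10^-3 × 250.0/25.0 = 0.0542 mol
mass of NaOH = 0.0542 × 40.00 = 2.17 g
% NaOH = 2.17 / 4.20 × 100 = 51.7 %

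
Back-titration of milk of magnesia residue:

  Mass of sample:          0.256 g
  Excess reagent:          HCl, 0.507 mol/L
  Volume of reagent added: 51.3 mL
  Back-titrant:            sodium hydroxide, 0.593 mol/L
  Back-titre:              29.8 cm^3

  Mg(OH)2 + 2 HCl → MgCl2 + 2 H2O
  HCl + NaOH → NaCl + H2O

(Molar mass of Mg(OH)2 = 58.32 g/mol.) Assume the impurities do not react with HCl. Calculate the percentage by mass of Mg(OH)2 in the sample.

n(HCl) added = 0.0513 × 0.507 = 0.0260 mol
n(NaOH) used in back-titration = 0.0298 × 0.593 = 0.0177 mol
n(HCl) left over = 0.0177 mol (1:1 ratio)
n(HCl) consumed by analyte = 0.0260 − 0.0177 = 8.34 × 10^-3 mol
From the 1:2 ratio, n(Mg(OH)2) = 1/2 × 8.34 × 10^-3 = 4.17 × 10^-3 mol
mass of Mg(OH)2 = 4.17 × 10^-3 × 58.32 = 0.243 g
% Mg(OH)2 = 0.243 / 0.256 × 100 = 95.0 %

95.0 %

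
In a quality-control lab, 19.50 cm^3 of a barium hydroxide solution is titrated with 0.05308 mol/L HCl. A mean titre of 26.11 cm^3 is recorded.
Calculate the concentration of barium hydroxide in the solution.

0.03554 mol/L

Ba(OH)2 + 2 HCl → BaCl2 + 2 H2O
n(HCl) = 0.02611 L × 0.05308 mol/L = 1.386 × 10^-3 mol
From the 1:2 mole ratio, n(Ba(OH)2) = 1/2 × 1.386 × 10^-3 = 6.930 × 10^-4 mol
[Ba(OH)2] = 6.930 × 10^-4 mol / 0.01950 L = 0.03554 mol/L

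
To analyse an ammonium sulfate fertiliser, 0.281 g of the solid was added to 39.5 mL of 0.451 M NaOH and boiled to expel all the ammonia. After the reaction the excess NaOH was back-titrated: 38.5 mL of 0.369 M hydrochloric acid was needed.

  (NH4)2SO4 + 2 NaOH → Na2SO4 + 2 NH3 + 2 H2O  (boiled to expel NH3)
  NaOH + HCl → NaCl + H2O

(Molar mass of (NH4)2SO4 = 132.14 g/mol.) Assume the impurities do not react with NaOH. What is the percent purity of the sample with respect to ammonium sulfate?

84.8 %

n(NaOH) added = 0.0395 × 0.451 = 0.0178 mol
n(HCl) used in back-titration = 0.0385 × 0.369 = 0.0142 mol
n(NaOH) left over = 0.0142 mol (1:1 ratio)
n(NaOH) consumed by analyte = 0.0178 − 0.0142 = 3.61 × 10^-3 mol
From the 1:2 ratio, n((NH4)2SO4) = 1/2 × 3.61 × 10^-3 = 1.80 × 10^-3 mol
mass of (NH4)2SO4 = 1.80 × 10^-3 × 132.14 = 0.238 g
% (NH4)2SO4 = 0.238 / 0.281 × 100 = 84.8 %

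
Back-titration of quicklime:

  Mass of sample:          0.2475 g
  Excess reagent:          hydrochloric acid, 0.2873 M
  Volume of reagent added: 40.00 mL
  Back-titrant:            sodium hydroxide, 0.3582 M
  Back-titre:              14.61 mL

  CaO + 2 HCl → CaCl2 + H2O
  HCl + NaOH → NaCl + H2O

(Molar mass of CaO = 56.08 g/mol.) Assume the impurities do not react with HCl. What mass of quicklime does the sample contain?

n(HCl) added = 0.04000 × 0.2873 = 0.01149 mol
n(NaOH) used in back-titration = 0.01461 × 0.3582 = 5.233 × 10^-3 mol
n(HCl) left over = 5.233 × 10^-3 mol (1:1 ratio)
n(HCl) consumed by analyte = 0.01149 − 5.233 × 10^-3 = 6.259 × 10^-3 mol
From the 1:2 ratio, n(CaO) = 1/2 × 6.259 × 10^-3 = 3.129 × 10^-3 mol
mass of CaO = 3.129 × 10^-3 × 56.08 = 0.1755 g

0.1755 g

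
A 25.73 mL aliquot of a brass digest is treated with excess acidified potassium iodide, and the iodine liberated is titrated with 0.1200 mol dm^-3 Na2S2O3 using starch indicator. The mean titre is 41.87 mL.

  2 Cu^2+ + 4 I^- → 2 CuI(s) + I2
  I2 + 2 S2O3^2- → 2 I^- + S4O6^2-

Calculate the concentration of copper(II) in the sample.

n(S2O3^2-) = 0.04187 × 0.1200 = 5.024 × 10^-3 mol
n(I2) = n(S2O3^2-)/2 = 2.512 × 10^-3 mol
From the 2:1 ratio, n(Cu2+) in the aliquot = 2/1 × 2.512 × 10^-3 = 5.024 × 10^-3 mol
[Cu2+] = 5.024 × 10^-3 / 0.02573 = 0.1953 mol/L

0.1953 mol/L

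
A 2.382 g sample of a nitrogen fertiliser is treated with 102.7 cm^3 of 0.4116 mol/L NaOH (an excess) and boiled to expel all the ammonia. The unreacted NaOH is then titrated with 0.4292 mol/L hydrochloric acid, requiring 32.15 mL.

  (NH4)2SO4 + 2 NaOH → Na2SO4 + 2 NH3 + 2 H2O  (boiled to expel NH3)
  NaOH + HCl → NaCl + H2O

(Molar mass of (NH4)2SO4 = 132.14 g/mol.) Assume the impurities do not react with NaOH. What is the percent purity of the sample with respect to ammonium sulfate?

78.97 %

n(NaOH) added = 0.1027 × 0.4116 = 0.04227 mol
n(HCl) used in back-titration = 0.03215 × 0.4292 = 0.01380 mol
n(NaOH) left over = 0.01380 mol (1:1 ratio)
n(NaOH) consumed by analyte = 0.04227 − 0.01380 = 0.02847 mol
From the 1:2 ratio, n((NH4)2SO4) = 1/2 × 0.02847 = 0.01424 mol
mass of (NH4)2SO4 = 0.01424 × 132.14 = 1.881 g
% (NH4)2SO4 = 1.881 / 2.382 × 100 = 78.97 %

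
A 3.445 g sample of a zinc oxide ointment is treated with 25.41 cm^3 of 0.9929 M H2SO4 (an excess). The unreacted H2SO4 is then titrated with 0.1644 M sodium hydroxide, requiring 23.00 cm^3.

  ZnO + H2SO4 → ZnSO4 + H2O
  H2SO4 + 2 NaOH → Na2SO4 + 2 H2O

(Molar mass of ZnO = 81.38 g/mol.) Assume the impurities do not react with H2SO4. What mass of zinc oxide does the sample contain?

n(H2SO4) added = 0.02541 × 0.9929 = 0.02523 mol
n(NaOH) used in back-titration = 0.02300 × 0.1644 = 3.781 × 10^-3 mol
From the 1:2 ratio, n(H2SO4) left over = 1/2 × 3.781 × 10^-3 = 1.891 × 10^-3 mol
n(H2SO4) consumed by analyte = 0.02523 − 1.891 × 10^-3 = 0.02334 mol
n(ZnO) = 0.02334 mol (1:1 ratio)
mass of ZnO = 0.02334 × 81.38 = 1.899 g

1.899 g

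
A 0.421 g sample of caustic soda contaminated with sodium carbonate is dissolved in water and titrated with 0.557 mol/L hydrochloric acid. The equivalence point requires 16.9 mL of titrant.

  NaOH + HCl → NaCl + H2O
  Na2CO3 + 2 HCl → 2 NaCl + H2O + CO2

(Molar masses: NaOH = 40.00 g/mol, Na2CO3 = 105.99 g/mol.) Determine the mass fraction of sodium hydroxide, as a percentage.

56.9 %

n(HCl) = 0.0169 × 0.557 = 9.41 × 10^-3 mol
Let x = n(NaOH), y = n(Na2CO3).
Titrant: 1x + 2y = 9.41 × 10^-3;  mass: 40.00x + 105.99y = 0.421
Solving, x = 5.99 × 10^-3 mol, y = 1.71 × 10^-3 mol
mass of NaOH = 5.99 × 10^-3 × 40.00 = 0.240 g
% NaOH = 0.240 / 0.421 × 100 = 56.9 %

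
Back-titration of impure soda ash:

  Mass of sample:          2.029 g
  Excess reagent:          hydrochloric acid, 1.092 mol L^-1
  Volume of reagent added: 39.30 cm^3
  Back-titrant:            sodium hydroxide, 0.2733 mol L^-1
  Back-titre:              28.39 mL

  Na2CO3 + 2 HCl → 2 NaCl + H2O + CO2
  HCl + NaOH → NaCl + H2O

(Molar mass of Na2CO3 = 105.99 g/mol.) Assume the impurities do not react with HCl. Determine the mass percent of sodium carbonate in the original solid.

91.82 %

n(HCl) added = 0.03930 × 1.092 = 0.04292 mol
n(NaOH) used in back-titration = 0.02839 × 0.2733 = 7.759 × 10^-3 mol
n(HCl) left over = 7.759 × 10^-3 mol (1:1 ratio)
n(HCl) consumed by analyte = 0.04292 − 7.759 × 10^-3 = 0.03516 mol
From the 1:2 ratio, n(Na2CO3) = 1/2 × 0.03516 = 0.01758 mol
mass of Na2CO3 = 0.01758 × 105.99 = 1.863 g
% Na2CO3 = 1.863 / 2.029 × 100 = 91.82 %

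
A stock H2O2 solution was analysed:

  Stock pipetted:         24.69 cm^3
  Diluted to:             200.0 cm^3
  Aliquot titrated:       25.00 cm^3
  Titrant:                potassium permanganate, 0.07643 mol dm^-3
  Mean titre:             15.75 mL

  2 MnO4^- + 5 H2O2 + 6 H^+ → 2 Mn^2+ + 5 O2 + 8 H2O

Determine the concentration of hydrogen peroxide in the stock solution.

0.9751 mol/L

n(KMnO4) = 0.01575 × 0.07643 = 1.204 × 10^-3 mol
From the 5:2 ratio, n(H2O2) in the aliquot = 5/2 × 1.204 × 10^-3 = 3.009 × 10^-3 mol
[H2O2]_dilute = 3.009 × 10^-3 / 0.02500 = 0.1204 mol/L
Dilution factor = 200.0 / 24.69 = 8.100
[H2O2]_stock = 0.1204 × 8.100 = 0.9751 mol/L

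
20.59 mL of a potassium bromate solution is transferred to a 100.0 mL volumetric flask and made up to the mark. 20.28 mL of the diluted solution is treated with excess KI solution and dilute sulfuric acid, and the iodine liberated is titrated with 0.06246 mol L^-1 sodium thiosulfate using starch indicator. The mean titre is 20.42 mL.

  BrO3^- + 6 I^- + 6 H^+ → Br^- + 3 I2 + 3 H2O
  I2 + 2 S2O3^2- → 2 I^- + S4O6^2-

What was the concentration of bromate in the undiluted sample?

n(S2O3^2-) = 0.02042 × 0.06246 = 1.275 × 10^-3 mol
n(I2) = n(S2O3^2-)/2 = 6.377 × 10^-4 mol
From the 1:3 ratio, n(BrO3^-) in the aliquot = 1/3 × 6.377 × 10^-4 = 2.126 × 10^-4 mol
[BrO3^-]_dilute = 2.126 × 10^-4 / 0.02028 = 0.01048 mol/L
[BrO3^-]_original = 0.01048 × 100.0/20.59 = 0.05091 mol/L

0.05091 mol/L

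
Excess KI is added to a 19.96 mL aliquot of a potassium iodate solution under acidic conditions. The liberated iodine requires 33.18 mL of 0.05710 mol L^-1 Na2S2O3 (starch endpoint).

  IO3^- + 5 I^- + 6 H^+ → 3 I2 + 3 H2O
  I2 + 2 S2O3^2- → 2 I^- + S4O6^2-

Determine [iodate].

n(S2O3^2-) = 0.03318 × 0.05710 = 1.895 × 10^-3 mol
n(I2) = n(S2O3^2-)/2 = 9.473 × 10^-4 mol
From the 1:3 ratio, n(IO3^-) in the aliquot = 1/3 × 9.473 × 10^-4 = 3.158 × 10^-4 mol
[IO3^-] = 3.158 × 10^-4 / 0.01996 = 0.01582 mol/L

0.01582 mol/L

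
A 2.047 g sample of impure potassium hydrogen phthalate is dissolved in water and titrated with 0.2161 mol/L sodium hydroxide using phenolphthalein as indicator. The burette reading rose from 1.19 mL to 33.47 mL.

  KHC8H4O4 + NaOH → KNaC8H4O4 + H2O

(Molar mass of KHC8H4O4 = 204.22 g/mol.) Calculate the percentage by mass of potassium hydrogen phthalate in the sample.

69.59 %

n(NaOH) = 0.03228 L × 0.2161 mol/L = 6.976 × 10^-3 mol
n(KHC8H4O4) = 6.976 × 10^-3 mol (1:1 ratio)
mass of KHC8H4O4 = 6.976 × 10^-3 × 204.22 g/mol = 1.425 g
% KHC8H4O4 = 1.425 / 2.047 × 100 = 69.59 %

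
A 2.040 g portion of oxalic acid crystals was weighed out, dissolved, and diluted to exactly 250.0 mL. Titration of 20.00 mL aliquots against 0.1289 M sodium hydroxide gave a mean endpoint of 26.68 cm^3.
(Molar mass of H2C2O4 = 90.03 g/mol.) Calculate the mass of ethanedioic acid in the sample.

H2C2O4 + 2 NaOH → Na2C2O4 + 2 H2O
n(NaOH) per titration = 0.02668 × 0.1289 = 3.439 × 10^-3 mol
From the 1:2 ratio, n(H2C2O4) in each aliquot = 1/2 × 3.439 × 10^-3 = 1.720 × 10^-3 mol
n(H2C2O4) in the whole flask = 1.720 × 10^-3 × 250.0/20.00 = 0.02149 mol
mass of H2C2O4 = 0.02149 × 90.03 = 1.935 g

1.935 g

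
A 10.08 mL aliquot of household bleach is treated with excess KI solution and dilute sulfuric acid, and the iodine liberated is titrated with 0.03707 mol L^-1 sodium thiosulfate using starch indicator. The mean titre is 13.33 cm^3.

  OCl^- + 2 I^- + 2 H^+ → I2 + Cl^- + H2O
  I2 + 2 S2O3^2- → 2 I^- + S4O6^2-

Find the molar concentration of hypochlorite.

0.02451 mol/L

n(S2O3^2-) = 0.01333 × 0.03707 = 4.941 × 10^-4 mol
n(I2) = n(S2O3^2-)/2 = 2.471 × 10^-4 mol
n(OCl^-) in the aliquot = 2.471 × 10^-4 mol (1:1 ratio)
[OCl^-] = 2.471 × 10^-4 / 0.01008 = 0.02451 mol/L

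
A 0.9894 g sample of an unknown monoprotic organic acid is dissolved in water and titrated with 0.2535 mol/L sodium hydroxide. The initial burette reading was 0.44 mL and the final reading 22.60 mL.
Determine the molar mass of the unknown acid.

n(NaOH) = 0.02216 L × 0.2535 mol/L = 5.618 × 10^-3 mol
n(HA) = 5.618 × 10^-3 mol (1:1 ratio)
M = m / n = 0.9894 g / 5.618 × 10^-3 mol = 176.1 g/mol

176.1 g/mol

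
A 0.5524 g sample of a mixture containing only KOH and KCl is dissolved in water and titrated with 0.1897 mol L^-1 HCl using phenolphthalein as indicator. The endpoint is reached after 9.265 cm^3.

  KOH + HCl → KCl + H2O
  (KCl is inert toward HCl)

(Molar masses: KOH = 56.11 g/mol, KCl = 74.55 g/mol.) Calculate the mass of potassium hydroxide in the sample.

0.09862 g

n(HCl) = 0.009265 × 0.1897 = 1.758 × 10^-3 mol
Let x = n(KOH), y = n(KCl).
Titrant: 1x = 1.758 × 10^-3;  mass: 56.11x + 74.55y = 0.5524
Solving, x = 1.758 × 10^-3 mol, y = 6.087 × 10^-3 mol
mass of KOH = 1.758 × 10^-3 × 56.11 = 0.09862 g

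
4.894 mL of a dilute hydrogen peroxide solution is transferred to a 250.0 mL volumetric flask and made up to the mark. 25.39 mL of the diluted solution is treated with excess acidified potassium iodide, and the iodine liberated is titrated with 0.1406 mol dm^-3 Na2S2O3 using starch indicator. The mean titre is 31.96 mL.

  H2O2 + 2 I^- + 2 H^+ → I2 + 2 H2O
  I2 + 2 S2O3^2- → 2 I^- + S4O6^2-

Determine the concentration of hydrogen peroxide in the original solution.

4.520 mol/L

n(S2O3^2-) = 0.03196 × 0.1406 = 4.494 × 10^-3 mol
n(I2) = n(S2O3^2-)/2 = 2.247 × 10^-3 mol
n(H2O2) in the aliquot = 2.247 × 10^-3 mol (1:1 ratio)
[H2O2]_dilute = 2.247 × 10^-3 / 0.02539 = 0.08849 mol/L
[H2O2]_original = 0.08849 × 250.0/4.894 = 4.520 mol/L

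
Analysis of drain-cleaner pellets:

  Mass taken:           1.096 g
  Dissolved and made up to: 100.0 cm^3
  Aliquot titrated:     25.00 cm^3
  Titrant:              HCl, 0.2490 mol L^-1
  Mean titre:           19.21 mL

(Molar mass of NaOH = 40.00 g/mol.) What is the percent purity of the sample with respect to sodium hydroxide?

NaOH + HCl → NaCl + H2O
n(HCl) per titration = 0.01921 × 0.2490 = 4.783 × 10^-3 mol
n(NaOH) in each aliquot = 4.783 × 10^-3 mol (1:1 ratio)
n(NaOH) in the whole flask = 4.783 × 10^-3 × 100.0/25.00 = 0.01913 mol
mass of NaOH = 0.01913 × 40.00 = 0.7653 g
% NaOH = 0.7653 / 1.096 × 100 = 69.83 %

69.83 %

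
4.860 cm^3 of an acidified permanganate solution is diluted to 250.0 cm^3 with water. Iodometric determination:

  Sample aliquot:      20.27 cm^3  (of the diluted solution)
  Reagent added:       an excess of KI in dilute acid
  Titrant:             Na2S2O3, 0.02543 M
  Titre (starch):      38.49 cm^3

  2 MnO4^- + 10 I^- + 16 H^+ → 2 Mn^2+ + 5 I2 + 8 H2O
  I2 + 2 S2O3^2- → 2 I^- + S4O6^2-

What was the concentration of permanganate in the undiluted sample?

n(S2O3^2-) = 0.03849 × 0.02543 = 9.788 × 10^-4 mol
n(I2) = n(S2O3^2-)/2 = 4.894 × 10^-4 mol
From the 2:5 ratio, n(MnO4^-) in the aliquot = 2/5 × 4.894 × 10^-4 = 1.958 × 10^-4 mol
[MnO4^-]_dilute = 1.958 × 10^-4 / 0.02027 = 0.009658 mol/L
[MnO4^-]_original = 0.009658 × 250.0/4.860 = 0.4968 mol/L

0.4968 M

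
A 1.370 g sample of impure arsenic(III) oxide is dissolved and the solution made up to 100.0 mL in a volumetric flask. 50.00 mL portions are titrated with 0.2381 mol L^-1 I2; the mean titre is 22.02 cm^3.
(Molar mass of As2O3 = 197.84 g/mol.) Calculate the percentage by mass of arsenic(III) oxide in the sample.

As2O3 + 2 I2 + 2 H2O → As2O5 + 4 HI
n(I2) per titration = 0.02202 × 0.2381 = 5.243 × 10^-3 mol
From the 1:2 ratio, n(As2O3) in each aliquot = 1/2 × 5.243 × 10^-3 = 2.621 × 10^-3 mol
n(As2O3) in the whole flask = 2.621 × 10^-3 × 100.0/50.00 = 5.243 × 10^-3 mol
mass of As2O3 = 5.243 × 10^-3 × 197.84 = 1.037 g
% As2O3 = 1.037 / 1.370 × 100 = 75.71 %

75.71 %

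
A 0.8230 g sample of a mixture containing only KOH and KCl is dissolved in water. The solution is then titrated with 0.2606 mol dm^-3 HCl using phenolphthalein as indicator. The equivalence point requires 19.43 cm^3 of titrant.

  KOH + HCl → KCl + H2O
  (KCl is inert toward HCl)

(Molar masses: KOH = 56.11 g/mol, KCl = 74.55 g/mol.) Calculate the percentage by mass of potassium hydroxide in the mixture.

34.52 %

n(HCl) = 0.01943 × 0.2606 = 5.063 × 10^-3 mol
Let x = n(KOH), y = n(KCl).
Titrant: 1x = 5.063 × 10^-3;  mass: 56.11x + 74.55y = 0.8230
Solving, x = 5.063 × 10^-3 mol, y = 7.229 × 10^-3 mol
mass of KOH = 5.063 × 10^-3 × 56.11 = 0.2841 g
% KOH = 0.2841 / 0.8230 × 100 = 34.52 %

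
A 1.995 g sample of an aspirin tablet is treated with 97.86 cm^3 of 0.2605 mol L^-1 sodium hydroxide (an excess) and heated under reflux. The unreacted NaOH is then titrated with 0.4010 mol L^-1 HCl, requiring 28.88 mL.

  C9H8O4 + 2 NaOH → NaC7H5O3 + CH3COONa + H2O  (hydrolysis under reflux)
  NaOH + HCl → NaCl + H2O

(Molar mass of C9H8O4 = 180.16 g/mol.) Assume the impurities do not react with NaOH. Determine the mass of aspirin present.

n(NaOH) added = 0.09786 × 0.2605 = 0.02549 mol
n(HCl) used in back-titration = 0.02888 × 0.4010 = 0.01158 mol
n(NaOH) left over = 0.01158 mol (1:1 ratio)
n(NaOH) consumed by analyte = 0.02549 − 0.01158 = 0.01391 mol
From the 1:2 ratio, n(C9H8O4) = 1/2 × 0.01391 = 6.956 × 10^-3 mol
mass of C9H8O4 = 6.956 × 10^-3 × 180.16 = 1.253 g

1.253 g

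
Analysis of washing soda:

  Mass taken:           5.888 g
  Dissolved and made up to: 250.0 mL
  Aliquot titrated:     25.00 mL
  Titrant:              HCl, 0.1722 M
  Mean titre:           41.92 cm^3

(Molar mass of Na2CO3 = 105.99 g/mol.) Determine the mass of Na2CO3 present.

3.826 g

Na2CO3 + 2 HCl → 2 NaCl + H2O + CO2
n(HCl) per titration = 0.04192 × 0.1722 = 7.219 × 10^-3 mol
From the 1:2 ratio, n(Na2CO3) in each aliquot = 1/2 × 7.219 × 10^-3 = 3.609 × 10^-3 mol
n(Na2CO3) in the whole flask = 3.609 × 10^-3 × 250.0/25.00 = 0.03609 mol
mass of Na2CO3 = 0.03609 × 105.99 = 3.826 g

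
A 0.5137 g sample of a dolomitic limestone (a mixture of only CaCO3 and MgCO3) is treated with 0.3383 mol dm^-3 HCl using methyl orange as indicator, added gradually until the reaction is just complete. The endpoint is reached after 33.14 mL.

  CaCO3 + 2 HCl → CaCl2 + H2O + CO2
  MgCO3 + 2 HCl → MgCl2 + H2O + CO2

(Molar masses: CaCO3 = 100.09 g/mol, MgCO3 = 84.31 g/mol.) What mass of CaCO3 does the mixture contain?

n(HCl) = 0.03314 × 0.3383 = 0.01121 mol
Let x = n(CaCO3), y = n(MgCO3).
Titrant: 2x + 2y = 0.01121;  mass: 100.09x + 84.31y = 0.5137
Solving, x = 2.604 × 10^-3 mol, y = 3.002 × 10^-3 mol
mass of CaCO3 = 2.604 × 10^-3 × 100.09 = 0.2606 g

0.2606 g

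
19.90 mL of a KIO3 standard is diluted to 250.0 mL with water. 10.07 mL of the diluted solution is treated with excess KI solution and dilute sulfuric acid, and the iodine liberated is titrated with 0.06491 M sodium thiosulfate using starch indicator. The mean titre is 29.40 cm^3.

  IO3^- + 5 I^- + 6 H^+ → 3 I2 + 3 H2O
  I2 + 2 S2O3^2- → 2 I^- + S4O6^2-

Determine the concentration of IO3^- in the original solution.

0.3968 M

n(S2O3^2-) = 0.02940 × 0.06491 = 1.908 × 10^-3 mol
n(I2) = n(S2O3^2-)/2 = 9.542 × 10^-4 mol
From the 1:3 ratio, n(IO3^-) in the aliquot = 1/3 × 9.542 × 10^-4 = 3.181 × 10^-4 mol
[IO3^-]_dilute = 3.181 × 10^-4 / 0.01007 = 0.03158 mol/L
[IO3^-]_original = 0.03158 × 250.0/19.90 = 0.3968 mol/L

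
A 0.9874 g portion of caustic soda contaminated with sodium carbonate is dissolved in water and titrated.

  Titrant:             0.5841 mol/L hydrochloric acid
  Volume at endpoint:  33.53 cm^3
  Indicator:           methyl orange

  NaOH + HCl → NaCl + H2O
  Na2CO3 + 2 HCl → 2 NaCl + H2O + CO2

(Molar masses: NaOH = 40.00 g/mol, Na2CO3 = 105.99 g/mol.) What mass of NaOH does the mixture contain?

n(HCl) = 0.03353 × 0.5841 = 0.01958 mol
Let x = n(NaOH), y = n(Na2CO3).
Titrant: 1x + 2y = 0.01958;  mass: 40.00x + 105.99y = 0.9874
Solving, x = 3.886 × 10^-3 mol, y = 7.849 × 10^-3 mol
mass of NaOH = 3.886 × 10^-3 × 40.00 = 0.1554 g

0.1554 g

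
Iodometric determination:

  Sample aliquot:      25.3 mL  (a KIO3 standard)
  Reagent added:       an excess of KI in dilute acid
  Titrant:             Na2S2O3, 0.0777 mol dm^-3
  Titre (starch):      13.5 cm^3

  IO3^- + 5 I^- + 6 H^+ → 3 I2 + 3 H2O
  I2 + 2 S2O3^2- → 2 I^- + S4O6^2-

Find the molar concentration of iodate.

0.00691 mol/L

n(S2O3^2-) = 0.0135 × 0.0777 = 1.05 × 10^-3 mol
n(I2) = n(S2O3^2-)/2 = 5.24 × 10^-4 mol
From the 1:3 ratio, n(IO3^-) in the aliquot = 1/3 × 5.24 × 10^-4 = 1.75 × 10^-4 mol
[IO3^-] = 1.75 × 10^-4 / 0.0253 = 0.00691 mol/L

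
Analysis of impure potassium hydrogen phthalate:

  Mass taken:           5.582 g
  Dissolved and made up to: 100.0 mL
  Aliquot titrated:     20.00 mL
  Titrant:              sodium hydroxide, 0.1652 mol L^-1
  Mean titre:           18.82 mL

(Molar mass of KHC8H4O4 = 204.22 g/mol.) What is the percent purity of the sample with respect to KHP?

KHC8H4O4 + NaOH → KNaC8H4O4 + H2O
n(NaOH) per titration = 0.01882 × 0.1652 = 3.109 × 10^-3 mol
n(KHC8H4O4) in each aliquot = 3.109 × 10^-3 mol (1:1 ratio)
n(KHC8H4O4) in the whole flask = 3.109 × 10^-3 × 100.0/20.00 = 0.01555 mol
mass of KHC8H4O4 = 0.01555 × 204.22 = 3.175 g
% KHC8H4O4 = 3.175 / 5.582 × 100 = 56.87 %

56.87 %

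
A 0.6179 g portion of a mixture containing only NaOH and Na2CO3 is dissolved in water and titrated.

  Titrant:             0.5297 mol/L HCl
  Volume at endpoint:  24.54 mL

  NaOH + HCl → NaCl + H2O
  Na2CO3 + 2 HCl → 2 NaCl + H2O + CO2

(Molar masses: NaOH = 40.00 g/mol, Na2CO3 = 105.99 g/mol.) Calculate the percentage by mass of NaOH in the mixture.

n(HCl) = 0.02454 × 0.5297 = 0.01300 mol
Let x = n(NaOH), y = n(Na2CO3).
Titrant: 1x + 2y = 0.01300;  mass: 40.00x + 105.99y = 0.6179
Solving, x = 5.462 × 10^-3 mol, y = 3.769 × 10^-3 mol
mass of NaOH = 5.462 × 10^-3 × 40.00 = 0.2185 g
% NaOH = 0.2185 / 0.6179 × 100 = 35.36 %

35.36 %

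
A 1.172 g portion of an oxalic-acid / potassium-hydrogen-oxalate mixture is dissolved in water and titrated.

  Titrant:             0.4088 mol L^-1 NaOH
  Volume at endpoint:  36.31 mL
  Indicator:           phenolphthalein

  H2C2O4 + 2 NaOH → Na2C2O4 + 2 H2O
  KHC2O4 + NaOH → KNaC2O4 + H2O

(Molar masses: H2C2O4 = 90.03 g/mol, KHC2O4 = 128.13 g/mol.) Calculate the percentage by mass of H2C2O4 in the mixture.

33.73 %

n(NaOH) = 0.03631 × 0.4088 = 0.01484 mol
Let x = n(H2C2O4), y = n(KHC2O4).
Titrant: 2x + 1y = 0.01484;  mass: 90.03x + 128.13y = 1.172
Solving, x = 4.391 × 10^-3 mol, y = 6.062 × 10^-3 mol
mass of H2C2O4 = 4.391 × 10^-3 × 90.03 = 0.3953 g
% H2C2O4 = 0.3953 / 1.172 × 100 = 33.73 %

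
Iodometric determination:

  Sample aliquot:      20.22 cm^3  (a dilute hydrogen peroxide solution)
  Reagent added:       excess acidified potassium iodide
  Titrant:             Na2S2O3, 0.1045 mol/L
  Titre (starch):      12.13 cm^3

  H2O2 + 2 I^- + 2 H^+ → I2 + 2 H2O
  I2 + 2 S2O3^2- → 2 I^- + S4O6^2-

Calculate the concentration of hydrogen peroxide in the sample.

n(S2O3^2-) = 0.01213 × 0.1045 = 1.268 × 10^-3 mol
n(I2) = n(S2O3^2-)/2 = 6.338 × 10^-4 mol
n(H2O2) in the aliquot = 6.338 × 10^-4 mol (1:1 ratio)
[H2O2] = 6.338 × 10^-4 / 0.02022 = 0.03134 mol/L

0.03134 mol/L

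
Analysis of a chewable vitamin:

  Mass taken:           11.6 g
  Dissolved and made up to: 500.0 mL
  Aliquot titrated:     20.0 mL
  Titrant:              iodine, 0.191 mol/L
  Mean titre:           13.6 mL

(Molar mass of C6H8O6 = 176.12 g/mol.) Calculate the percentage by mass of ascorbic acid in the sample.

98.6 %

C6H8O6 + I2 → C6H6O6 + 2 HI
n(I2) per titration = 0.0136 × 0.191 = 2.60 × 10^-3 mol
n(C6H8O6) in each aliquot = 2.60 × 10^-3 mol (1:1 ratio)
n(C6H8O6) in the whole flask = 2.60 × 10^-3 × 500.0/20.0 = 0.0649 mol
mass of C6H8O6 = 0.0649 × 176.12 = 11.4 g
% C6H8O6 = 11.4 / 11.6 × 100 = 98.6 %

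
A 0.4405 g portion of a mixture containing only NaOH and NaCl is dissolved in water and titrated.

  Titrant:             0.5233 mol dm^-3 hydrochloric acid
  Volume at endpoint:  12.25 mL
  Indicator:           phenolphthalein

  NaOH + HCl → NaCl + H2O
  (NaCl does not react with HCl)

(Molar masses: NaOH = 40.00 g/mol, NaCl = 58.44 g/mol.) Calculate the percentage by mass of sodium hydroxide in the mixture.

n(HCl) = 0.01225 × 0.5233 = 6.410 × 10^-3 mol
Let x = n(NaOH), y = n(NaCl).
Titrant: 1x = 6.410 × 10^-3;  mass: 40.00x + 58.44y = 0.4405
Solving, x = 6.410 × 10^-3 mol, y = 3.150 × 10^-3 mol
mass of NaOH = 6.410 × 10^-3 × 40.00 = 0.2564 g
% NaOH = 0.2564 / 0.4405 × 100 = 58.21 %

58.21 %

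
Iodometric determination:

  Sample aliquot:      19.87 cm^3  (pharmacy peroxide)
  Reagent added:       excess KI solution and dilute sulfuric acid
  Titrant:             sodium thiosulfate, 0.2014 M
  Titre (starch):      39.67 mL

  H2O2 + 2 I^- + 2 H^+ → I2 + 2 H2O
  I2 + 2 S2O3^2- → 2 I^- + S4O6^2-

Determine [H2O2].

n(S2O3^2-) = 0.03967 × 0.2014 = 7.990 × 10^-3 mol
n(I2) = n(S2O3^2-)/2 = 3.995 × 10^-3 mol
n(H2O2) in the aliquot = 3.995 × 10^-3 mol (1:1 ratio)
[H2O2] = 3.995 × 10^-3 / 0.01987 = 0.2010 mol/L

0.2010 M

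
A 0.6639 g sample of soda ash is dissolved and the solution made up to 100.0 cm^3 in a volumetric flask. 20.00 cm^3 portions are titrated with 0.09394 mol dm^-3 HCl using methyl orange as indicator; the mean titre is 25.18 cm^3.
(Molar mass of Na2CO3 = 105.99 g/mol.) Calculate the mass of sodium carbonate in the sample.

Na2CO3 + 2 HCl → 2 NaCl + H2O + CO2
n(HCl) per titration = 0.02518 × 0.09394 = 2.365 × 10^-3 mol
From the 1:2 ratio, n(Na2CO3) in each aliquot = 1/2 × 2.365 × 10^-3 = 1.183 × 10^-3 mol
n(Na2CO3) in the whole flask = 1.183 × 10^-3 × 100.0/20.00 = 5.914 × 10^-3 mol
mass of Na2CO3 = 5.914 × 10^-3 × 105.99 = 0.6268 g

0.6268 g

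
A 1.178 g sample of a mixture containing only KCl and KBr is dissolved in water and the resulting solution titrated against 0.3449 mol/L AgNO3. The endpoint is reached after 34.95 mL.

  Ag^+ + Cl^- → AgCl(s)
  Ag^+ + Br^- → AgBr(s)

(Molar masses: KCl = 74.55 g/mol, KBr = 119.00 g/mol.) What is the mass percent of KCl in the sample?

n(AgNO3) = 0.03495 × 0.3449 = 0.01205 mol
Let x = n(KCl), y = n(KBr).
Titrant: 1x + 1y = 0.01205;  mass: 74.55x + 119.00y = 1.178
Solving, x = 5.770 × 10^-3 mol, y = 6.285 × 10^-3 mol
mass of KCl = 5.770 × 10^-3 × 74.55 = 0.4301 g
% KCl = 0.4301 / 1.178 × 100 = 36.51 %

36.51 %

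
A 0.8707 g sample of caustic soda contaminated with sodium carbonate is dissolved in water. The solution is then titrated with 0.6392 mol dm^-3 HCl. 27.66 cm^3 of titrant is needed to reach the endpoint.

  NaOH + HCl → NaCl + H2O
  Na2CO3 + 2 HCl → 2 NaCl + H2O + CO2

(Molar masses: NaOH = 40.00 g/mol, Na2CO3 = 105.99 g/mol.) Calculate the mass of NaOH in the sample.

n(HCl) = 0.02766 × 0.6392 = 0.01768 mol
Let x = n(NaOH), y = n(Na2CO3).
Titrant: 1x + 2y = 0.01768;  mass: 40.00x + 105.99y = 0.8707
Solving, x = 5.099 × 10^-3 mol, y = 6.290 × 10^-3 mol
mass of NaOH = 5.099 × 10^-3 × 40.00 = 0.2040 g

0.2040 g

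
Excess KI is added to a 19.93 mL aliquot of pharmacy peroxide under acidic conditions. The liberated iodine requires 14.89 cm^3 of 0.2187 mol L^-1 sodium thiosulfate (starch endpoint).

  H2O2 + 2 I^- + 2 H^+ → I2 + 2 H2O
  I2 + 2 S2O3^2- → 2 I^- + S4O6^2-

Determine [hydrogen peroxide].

n(S2O3^2-) = 0.01489 × 0.2187 = 3.256 × 10^-3 mol
n(I2) = n(S2O3^2-)/2 = 1.628 × 10^-3 mol
n(H2O2) in the aliquot = 1.628 × 10^-3 mol (1:1 ratio)
[H2O2] = 1.628 × 10^-3 / 0.01993 = 0.08170 mol/L

0.08170 mol/L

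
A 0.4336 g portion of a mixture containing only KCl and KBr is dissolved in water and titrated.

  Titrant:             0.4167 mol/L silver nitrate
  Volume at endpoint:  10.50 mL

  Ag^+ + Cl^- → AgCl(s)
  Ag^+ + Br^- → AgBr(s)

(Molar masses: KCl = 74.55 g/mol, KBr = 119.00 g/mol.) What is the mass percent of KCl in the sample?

33.68 %

n(AgNO3) = 0.01050 × 0.4167 = 4.375 × 10^-3 mol
Let x = n(KCl), y = n(KBr).
Titrant: 1x + 1y = 4.375 × 10^-3;  mass: 74.55x + 119.00y = 0.4336
Solving, x = 1.959 × 10^-3 mol, y = 2.417 × 10^-3 mol
mass of KCl = 1.959 × 10^-3 × 74.55 = 0.1460 g
% KCl = 0.1460 / 0.4336 × 100 = 33.68 %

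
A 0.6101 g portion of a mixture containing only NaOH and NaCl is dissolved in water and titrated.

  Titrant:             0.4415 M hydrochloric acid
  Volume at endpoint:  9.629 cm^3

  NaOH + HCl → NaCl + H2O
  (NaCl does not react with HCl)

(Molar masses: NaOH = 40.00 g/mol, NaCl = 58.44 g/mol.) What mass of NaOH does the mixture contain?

0.1700 g

n(HCl) = 0.009629 × 0.4415 = 4.251 × 10^-3 mol
Let x = n(NaOH), y = n(NaCl).
Titrant: 1x = 4.251 × 10^-3;  mass: 40.00x + 58.44y = 0.6101
Solving, x = 4.251 × 10^-3 mol, y = 7.530 × 10^-3 mol
mass of NaOH = 4.251 × 10^-3 × 40.00 = 0.1700 g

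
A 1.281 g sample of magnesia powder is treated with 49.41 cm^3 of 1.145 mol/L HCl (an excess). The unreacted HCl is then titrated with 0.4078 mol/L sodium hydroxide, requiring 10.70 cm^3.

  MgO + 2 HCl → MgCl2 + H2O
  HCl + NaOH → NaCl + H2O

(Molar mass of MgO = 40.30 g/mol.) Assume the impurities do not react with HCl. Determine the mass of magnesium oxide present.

n(HCl) added = 0.04941 × 1.145 = 0.05657 mol
n(NaOH) used in back-titration = 0.01070 × 0.4078 = 4.363 × 10^-3 mol
n(HCl) left over = 4.363 × 10^-3 mol (1:1 ratio)
n(HCl) consumed by analyte = 0.05657 − 4.363 × 10^-3 = 0.05221 mol
From the 1:2 ratio, n(MgO) = 1/2 × 0.05221 = 0.02611 mol
mass of MgO = 0.02611 × 40.30 = 1.052 g

1.052 g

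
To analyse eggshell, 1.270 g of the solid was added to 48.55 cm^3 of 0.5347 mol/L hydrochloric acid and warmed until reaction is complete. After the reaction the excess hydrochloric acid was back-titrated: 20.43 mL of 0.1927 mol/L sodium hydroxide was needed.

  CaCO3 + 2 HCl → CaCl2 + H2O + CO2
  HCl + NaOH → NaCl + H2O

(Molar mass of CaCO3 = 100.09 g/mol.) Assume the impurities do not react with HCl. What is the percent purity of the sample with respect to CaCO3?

n(HCl) added = 0.04855 × 0.5347 = 0.02596 mol
n(NaOH) used in back-titration = 0.02043 × 0.1927 = 3.937 × 10^-3 mol
n(HCl) left over = 3.937 × 10^-3 mol (1:1 ratio)
n(HCl) consumed by analyte = 0.02596 − 3.937 × 10^-3 = 0.02202 mol
From the 1:2 ratio, n(CaCO3) = 1/2 × 0.02202 = 0.01101 mol
mass of CaCO3 = 0.01101 × 100.09 = 1.102 g
% CaCO3 = 1.102 / 1.270 × 100 = 86.78 %

86.78 %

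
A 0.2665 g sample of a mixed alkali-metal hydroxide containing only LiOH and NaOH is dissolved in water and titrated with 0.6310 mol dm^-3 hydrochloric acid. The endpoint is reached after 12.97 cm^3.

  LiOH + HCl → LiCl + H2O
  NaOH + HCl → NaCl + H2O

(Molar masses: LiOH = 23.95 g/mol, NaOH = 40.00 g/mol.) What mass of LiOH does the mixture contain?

0.09082 g

n(HCl) = 0.01297 × 0.6310 = 8.184 × 10^-3 mol
Let x = n(LiOH), y = n(NaOH).
Titrant: 1x + 1y = 8.184 × 10^-3;  mass: 23.95x + 40.00y = 0.2665
Solving, x = 3.792 × 10^-3 mol, y = 4.392 × 10^-3 mol
mass of LiOH = 3.792 × 10^-3 × 23.95 = 0.09082 g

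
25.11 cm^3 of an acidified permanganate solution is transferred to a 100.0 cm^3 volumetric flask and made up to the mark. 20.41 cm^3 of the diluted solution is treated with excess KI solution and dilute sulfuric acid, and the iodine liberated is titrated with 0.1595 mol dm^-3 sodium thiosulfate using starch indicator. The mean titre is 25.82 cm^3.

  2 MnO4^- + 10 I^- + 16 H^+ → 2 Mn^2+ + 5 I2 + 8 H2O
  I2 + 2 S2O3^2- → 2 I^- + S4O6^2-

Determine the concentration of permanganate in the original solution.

0.1607 mol/L

n(S2O3^2-) = 0.02582 × 0.1595 = 4.118 × 10^-3 mol
n(I2) = n(S2O3^2-)/2 = 2.059 × 10^-3 mol
From the 2:5 ratio, n(MnO4^-) in the aliquot = 2/5 × 2.059 × 10^-3 = 8.237 × 10^-4 mol
[MnO4^-]_dilute = 8.237 × 10^-4 / 0.02041 = 0.04036 mol/L
[MnO4^-]_original = 0.04036 × 100.0/25.11 = 0.1607 mol/L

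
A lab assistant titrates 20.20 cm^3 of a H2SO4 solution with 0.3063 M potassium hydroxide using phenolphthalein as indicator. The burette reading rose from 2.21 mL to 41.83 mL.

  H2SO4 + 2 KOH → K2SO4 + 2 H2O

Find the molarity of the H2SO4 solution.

n(KOH) = 0.03962 L × 0.3063 mol/L = 0.01214 mol
From the 1:2 mole ratio, n(H2SO4) = 1/2 × 0.01214 = 6.068 × 10^-3 mol
[H2SO4] = 6.068 × 10^-3 mol / 0.02020 L = 0.3004 mol/L

0.3004 M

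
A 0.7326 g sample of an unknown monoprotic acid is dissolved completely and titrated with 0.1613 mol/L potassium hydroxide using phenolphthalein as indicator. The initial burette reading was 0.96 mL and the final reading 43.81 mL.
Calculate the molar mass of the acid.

106.0 g/mol

n(KOH) = 0.04285 L × 0.1613 mol/L = 6.912 × 10^-3 mol
n(HA) = 6.912 × 10^-3 mol (1:1 ratio)
M = m / n = 0.7326 g / 6.912 × 10^-3 mol = 106.0 g/mol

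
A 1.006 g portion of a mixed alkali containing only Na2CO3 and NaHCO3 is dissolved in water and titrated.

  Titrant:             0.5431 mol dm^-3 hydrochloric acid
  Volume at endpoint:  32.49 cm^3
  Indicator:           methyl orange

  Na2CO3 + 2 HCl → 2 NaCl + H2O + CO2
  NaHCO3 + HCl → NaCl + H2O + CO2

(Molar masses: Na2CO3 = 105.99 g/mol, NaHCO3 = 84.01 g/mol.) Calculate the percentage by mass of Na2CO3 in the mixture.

80.91 %

n(HCl) = 0.03249 × 0.5431 = 0.01765 mol
Let x = n(Na2CO3), y = n(NaHCO3).
Titrant: 2x + 1y = 0.01765;  mass: 105.99x + 84.01y = 1.006
Solving, x = 7.680 × 10^-3 mol, y = 2.286 × 10^-3 mol
mass of Na2CO3 = 7.680 × 10^-3 × 105.99 = 0.8140 g
% Na2CO3 = 0.8140 / 1.006 × 100 = 80.91 %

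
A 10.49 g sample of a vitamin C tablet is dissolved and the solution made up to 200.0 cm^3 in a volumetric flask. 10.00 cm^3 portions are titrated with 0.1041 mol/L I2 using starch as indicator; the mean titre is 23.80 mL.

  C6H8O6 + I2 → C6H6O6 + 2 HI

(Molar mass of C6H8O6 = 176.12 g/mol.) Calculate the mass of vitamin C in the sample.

8.727 g

n(I2) per titration = 0.02380 × 0.1041 = 2.478 × 10^-3 mol
n(C6H8O6) in each aliquot = 2.478 × 10^-3 mol (1:1 ratio)
n(C6H8O6) in the whole flask = 2.478 × 10^-3 × 200.0/10.00 = 0.04955 mol
mass of C6H8O6 = 0.04955 × 176.12 = 8.727 g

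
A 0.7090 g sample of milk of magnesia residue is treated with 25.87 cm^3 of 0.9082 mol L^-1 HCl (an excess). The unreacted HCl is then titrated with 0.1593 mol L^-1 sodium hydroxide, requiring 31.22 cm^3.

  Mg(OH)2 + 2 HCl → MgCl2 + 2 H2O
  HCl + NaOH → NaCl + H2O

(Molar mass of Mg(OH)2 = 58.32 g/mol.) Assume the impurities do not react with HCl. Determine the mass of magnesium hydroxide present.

n(HCl) added = 0.02587 × 0.9082 = 0.02350 mol
n(NaOH) used in back-titration = 0.03122 × 0.1593 = 4.973 × 10^-3 mol
n(HCl) left over = 4.973 × 10^-3 mol (1:1 ratio)
n(HCl) consumed by analyte = 0.02350 − 4.973 × 10^-3 = 0.01852 mol
From the 1:2 ratio, n(Mg(OH)2) = 1/2 × 0.01852 = 9.261 × 10^-3 mol
mass of Mg(OH)2 = 9.261 × 10^-3 × 58.32 = 0.5401 g

0.5401 g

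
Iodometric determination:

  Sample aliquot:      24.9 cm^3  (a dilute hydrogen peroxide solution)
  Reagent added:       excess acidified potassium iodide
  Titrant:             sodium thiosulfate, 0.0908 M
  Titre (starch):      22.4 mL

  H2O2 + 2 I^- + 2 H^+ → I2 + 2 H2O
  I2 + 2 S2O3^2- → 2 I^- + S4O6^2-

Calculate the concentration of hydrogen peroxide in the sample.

n(S2O3^2-) = 0.0224 × 0.0908 = 2.03 × 10^-3 mol
n(I2) = n(S2O3^2-)/2 = 1.02 × 10^-3 mol
n(H2O2) in the aliquot = 1.02 × 10^-3 mol (1:1 ratio)
[H2O2] = 1.02 × 10^-3 / 0.0249 = 0.0408 mol/L

0.0408 M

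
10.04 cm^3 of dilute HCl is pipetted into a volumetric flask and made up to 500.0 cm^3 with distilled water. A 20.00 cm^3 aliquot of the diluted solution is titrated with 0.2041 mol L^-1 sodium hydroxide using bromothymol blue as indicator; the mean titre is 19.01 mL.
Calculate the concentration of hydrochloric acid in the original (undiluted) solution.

9.661 mol/L

HCl + NaOH → NaCl + H2O
n(NaOH) = 0.01901 × 0.2041 = 3.880 × 10^-3 mol
n(HCl) in the aliquot = 3.880 × 10^-3 mol (1:1 ratio)
[HCl]_dilute = 3.880 × 10^-3 / 0.02000 = 0.1940 mol/L
Dilution factor = 500.0 / 10.04 = 49.80
[HCl]_stock = 0.1940 × 49.80 = 9.661 mol/L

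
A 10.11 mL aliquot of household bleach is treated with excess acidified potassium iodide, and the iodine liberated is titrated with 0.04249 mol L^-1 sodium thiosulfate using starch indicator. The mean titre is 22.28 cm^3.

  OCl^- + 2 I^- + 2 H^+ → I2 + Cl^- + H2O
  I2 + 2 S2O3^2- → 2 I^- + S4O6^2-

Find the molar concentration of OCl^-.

0.04682 mol/L

n(S2O3^2-) = 0.02228 × 0.04249 = 9.467 × 10^-4 mol
n(I2) = n(S2O3^2-)/2 = 4.733 × 10^-4 mol
n(OCl^-) in the aliquot = 4.733 × 10^-4 mol (1:1 ratio)
[OCl^-] = 4.733 × 10^-4 / 0.01011 = 0.04682 mol/L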